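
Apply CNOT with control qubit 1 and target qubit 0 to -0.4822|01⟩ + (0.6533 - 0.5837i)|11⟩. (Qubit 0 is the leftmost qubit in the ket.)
(0.6533 - 0.5837i)|01⟩ - 0.4822|11⟩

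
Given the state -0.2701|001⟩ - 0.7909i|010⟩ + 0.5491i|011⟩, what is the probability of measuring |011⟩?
0.3015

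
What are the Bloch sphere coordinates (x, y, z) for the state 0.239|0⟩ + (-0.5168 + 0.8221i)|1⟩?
(-0.247, 0.393, -0.8858)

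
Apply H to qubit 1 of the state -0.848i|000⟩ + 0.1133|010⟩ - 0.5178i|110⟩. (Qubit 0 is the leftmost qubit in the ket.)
(0.08012 - 0.5996i)|000⟩ + (-0.08012 - 0.5996i)|010⟩ - 0.3661i|100⟩ + 0.3661i|110⟩

H on qubit 1 mixes each pair of kets that differ only in qubit 1: amplitudes (a, b) of (|…0…⟩, |…1…⟩) become ((a + b)/√2, (a − b)/√2). Kets absent from the input have amplitude 0.
(|000⟩, |010⟩): (a, b) = (-0.848i, 0.1133) → ((0.08012 - 0.5996i), (-0.08012 - 0.5996i))
(|100⟩, |110⟩): (a, b) = (0, -0.5178i) → (-0.3661i, 0.3661i)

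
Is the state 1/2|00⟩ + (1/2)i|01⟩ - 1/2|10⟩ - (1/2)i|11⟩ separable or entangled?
Separable

Writing the state as a|00⟩ + b|01⟩ + c|10⟩ + d|11⟩, it is a product state iff ad − bc = 0.
Here (a, b, c, d) = (1/2, (1/2)i, -1/2, -(1/2)i): ad − bc = (1/2)(-(1/2)i) − ((1/2)i)(-1/2) = 0, so the state is separable.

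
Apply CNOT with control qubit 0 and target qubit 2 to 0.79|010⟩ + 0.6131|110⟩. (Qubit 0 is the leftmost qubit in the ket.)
0.79|010⟩ + 0.6131|111⟩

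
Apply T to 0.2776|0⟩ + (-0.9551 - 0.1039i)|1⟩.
0.2776|0⟩ + (-0.6019 - 0.7488i)|1⟩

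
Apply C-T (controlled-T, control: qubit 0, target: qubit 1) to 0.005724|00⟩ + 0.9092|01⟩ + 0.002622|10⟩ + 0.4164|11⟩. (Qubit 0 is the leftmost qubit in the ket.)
0.005724|00⟩ + 0.9092|01⟩ + 0.002622|10⟩ + (0.2944 + 0.2944i)|11⟩

C-T leaves the control-|0⟩ kets |00⟩, |01⟩ unchanged and applies T to qubit 1 on the control-|1⟩ pair (|10⟩, |11⟩).
T = [[1, 0], [0, (1/√2 + (1/√2)i)]].
With a = amp(|10⟩) = 0.002622 and b = amp(|11⟩) = 0.4164:
new amp(|10⟩) = (1)·a = 0.002622
new amp(|11⟩) = (1/√2 + (1/√2)i)·b = (0.2944 + 0.2944i)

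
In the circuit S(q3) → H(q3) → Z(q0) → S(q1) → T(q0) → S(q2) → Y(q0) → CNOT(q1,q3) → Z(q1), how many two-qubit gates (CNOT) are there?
1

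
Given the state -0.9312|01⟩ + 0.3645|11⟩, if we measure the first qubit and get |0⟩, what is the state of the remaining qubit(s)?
-|1⟩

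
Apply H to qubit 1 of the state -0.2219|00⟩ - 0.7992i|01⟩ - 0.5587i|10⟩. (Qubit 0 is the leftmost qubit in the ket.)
(-0.1569 - 0.5651i)|00⟩ + (-0.1569 + 0.5651i)|01⟩ - 0.3951i|10⟩ - 0.3951i|11⟩

H on qubit 1 mixes each pair of kets that differ only in qubit 1: amplitudes (a, b) of (|…0…⟩, |…1…⟩) become ((a + b)/√2, (a − b)/√2). Kets absent from the input have amplitude 0.
(|00⟩, |01⟩): (a, b) = (-0.2219, -0.7992i) → ((-0.1569 - 0.5651i), (-0.1569 + 0.5651i))
(|10⟩, |11⟩): (a, b) = (-0.5587i, 0) → (-0.3951i, -0.3951i)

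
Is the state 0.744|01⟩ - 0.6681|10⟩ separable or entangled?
Entangled

Writing the state as a|00⟩ + b|01⟩ + c|10⟩ + d|11⟩, it is a product state iff ad − bc = 0.
Here (a, b, c, d) = (0, 0.744, -0.6681, 0): ad − bc = (0)(0) − (0.744)(-0.6681) = 0.4971 ≠ 0, so the state is entangled.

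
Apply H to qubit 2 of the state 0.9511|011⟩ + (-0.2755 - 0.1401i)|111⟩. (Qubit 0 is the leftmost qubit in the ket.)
0.6725|010⟩ - 0.6725|011⟩ + (-0.1948 - 0.09907i)|110⟩ + (0.1948 + 0.09907i)|111⟩

H on qubit 2 mixes each pair of kets that differ only in qubit 2: amplitudes (a, b) of (|…0…⟩, |…1…⟩) become ((a + b)/√2, (a − b)/√2). Kets absent from the input have amplitude 0.
(|010⟩, |011⟩): (a, b) = (0, 0.9511) → (0.6725, -0.6725)
(|110⟩, |111⟩): (a, b) = (0, (-0.2755 - 0.1401i)) → ((-0.1948 - 0.09907i), (0.1948 + 0.09907i))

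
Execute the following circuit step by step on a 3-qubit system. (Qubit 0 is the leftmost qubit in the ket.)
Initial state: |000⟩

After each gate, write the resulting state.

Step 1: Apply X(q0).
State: |100⟩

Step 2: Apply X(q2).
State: |101⟩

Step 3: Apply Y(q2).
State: -i|100⟩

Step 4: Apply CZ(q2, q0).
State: -i|100⟩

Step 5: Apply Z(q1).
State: -i|100⟩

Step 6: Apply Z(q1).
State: -i|100⟩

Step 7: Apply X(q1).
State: -i|110⟩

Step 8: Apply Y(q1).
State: -|100⟩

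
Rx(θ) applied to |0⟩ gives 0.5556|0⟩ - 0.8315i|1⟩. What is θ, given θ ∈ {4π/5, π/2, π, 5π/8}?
5π/8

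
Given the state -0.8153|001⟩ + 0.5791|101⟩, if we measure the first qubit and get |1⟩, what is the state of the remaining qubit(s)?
|01⟩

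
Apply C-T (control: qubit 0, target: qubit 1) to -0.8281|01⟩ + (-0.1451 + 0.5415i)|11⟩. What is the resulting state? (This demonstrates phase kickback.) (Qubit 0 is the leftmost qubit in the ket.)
-0.8281|01⟩ + (-0.4855 + 0.2803i)|11⟩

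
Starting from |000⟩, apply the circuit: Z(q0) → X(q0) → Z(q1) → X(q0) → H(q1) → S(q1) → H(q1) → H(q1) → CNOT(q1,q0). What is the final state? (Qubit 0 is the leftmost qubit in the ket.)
1/√2|000⟩ + (1/√2)i|110⟩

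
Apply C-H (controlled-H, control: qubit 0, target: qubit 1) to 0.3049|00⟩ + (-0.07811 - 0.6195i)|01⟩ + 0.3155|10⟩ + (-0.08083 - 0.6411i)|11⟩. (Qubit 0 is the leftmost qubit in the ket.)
0.3049|00⟩ + (-0.07811 - 0.6195i)|01⟩ + (0.1659 - 0.4533i)|10⟩ + (0.2802 + 0.4533i)|11⟩

C-H leaves the control-|0⟩ kets |00⟩, |01⟩ unchanged and applies H to qubit 1 on the control-|1⟩ pair (|10⟩, |11⟩).
H = [[1/√2, 1/√2], [1/√2, -1/√2]].
With a = amp(|10⟩) = 0.3155 and b = amp(|11⟩) = (-0.08083 - 0.6411i):
new amp(|10⟩) = (1/√2)·a + (1/√2)·b = (0.1659 - 0.4533i)
new amp(|11⟩) = (1/√2)·a + (-1/√2)·b = (0.2802 + 0.4533i)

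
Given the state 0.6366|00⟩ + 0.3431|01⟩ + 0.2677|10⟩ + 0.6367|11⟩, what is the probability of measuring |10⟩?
0.07166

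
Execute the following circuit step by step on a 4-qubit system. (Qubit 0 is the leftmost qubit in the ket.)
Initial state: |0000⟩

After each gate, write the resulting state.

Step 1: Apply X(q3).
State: |0001⟩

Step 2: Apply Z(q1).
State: |0001⟩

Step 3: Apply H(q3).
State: 1/√2|0000⟩ - 1/√2|0001⟩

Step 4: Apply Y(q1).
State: (1/√2)i|0100⟩ - (1/√2)i|0101⟩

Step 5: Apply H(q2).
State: (1/2)i|0100⟩ - (1/2)i|0101⟩ + (1/2)i|0110⟩ - (1/2)i|0111⟩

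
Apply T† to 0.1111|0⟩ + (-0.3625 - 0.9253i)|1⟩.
0.1111|0⟩ + (-0.9106 - 0.398i)|1⟩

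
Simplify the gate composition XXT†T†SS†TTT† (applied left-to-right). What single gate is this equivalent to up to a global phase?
T†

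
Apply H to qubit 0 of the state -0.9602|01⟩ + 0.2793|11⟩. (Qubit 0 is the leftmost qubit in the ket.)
-0.4815|01⟩ - 0.8765|11⟩

H on qubit 0 mixes each pair of kets that differ only in qubit 0: amplitudes (a, b) of (|…0…⟩, |…1…⟩) become ((a + b)/√2, (a − b)/√2). Kets absent from the input have amplitude 0.
(|01⟩, |11⟩): (a, b) = (-0.9602, 0.2793) → (-0.4815, -0.8765)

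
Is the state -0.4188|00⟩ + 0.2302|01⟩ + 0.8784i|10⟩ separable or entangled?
Entangled

Writing the state as a|00⟩ + b|01⟩ + c|10⟩ + d|11⟩, it is a product state iff ad − bc = 0.
Here (a, b, c, d) = (-0.4188, 0.2302, 0.8784i, 0): ad − bc = (-0.4188)(0) − (0.2302)(0.8784i) = -0.2022i ≠ 0, so the state is entangled.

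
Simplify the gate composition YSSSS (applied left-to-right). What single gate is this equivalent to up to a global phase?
Y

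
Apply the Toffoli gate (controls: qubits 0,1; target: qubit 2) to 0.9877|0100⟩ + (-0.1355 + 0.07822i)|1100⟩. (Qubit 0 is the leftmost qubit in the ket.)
0.9877|0100⟩ + (-0.1355 + 0.07822i)|1110⟩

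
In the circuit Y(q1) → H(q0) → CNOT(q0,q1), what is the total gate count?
3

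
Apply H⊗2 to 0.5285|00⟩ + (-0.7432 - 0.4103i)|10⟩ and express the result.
(-0.1074 - 0.2052i)|00⟩ + (-0.1074 - 0.2052i)|01⟩ + (0.6359 + 0.2052i)|10⟩ + (0.6359 + 0.2052i)|11⟩

H⊗2 gives amp(|y⟩) = (1/2) Σ_x (−1)^(x·y) amp(|x⟩), where x·y is the number of positions in which both x and y have a 1.
|00⟩: (0.5285 + (-0.7432 - 0.4103i))/2 = (-0.1074 - 0.2052i)
|01⟩: (0.5285 + (-0.7432 - 0.4103i))/2 = (-0.1074 - 0.2052i)
|10⟩: (0.5285 - (-0.7432 - 0.4103i))/2 = (0.6359 + 0.2052i)
|11⟩: (0.5285 - (-0.7432 - 0.4103i))/2 = (0.6359 + 0.2052i)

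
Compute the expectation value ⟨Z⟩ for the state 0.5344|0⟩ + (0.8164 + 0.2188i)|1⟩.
-0.4288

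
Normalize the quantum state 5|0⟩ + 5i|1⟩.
1/√2|0⟩ + (1/√2)i|1⟩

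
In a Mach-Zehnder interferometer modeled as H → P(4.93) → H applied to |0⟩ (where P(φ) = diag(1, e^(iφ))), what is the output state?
(0.6079 - 0.4882i)|0⟩ + (0.3921 + 0.4882i)|1⟩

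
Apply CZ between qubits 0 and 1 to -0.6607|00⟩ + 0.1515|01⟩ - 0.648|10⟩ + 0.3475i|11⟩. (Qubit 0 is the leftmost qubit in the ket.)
-0.6607|00⟩ + 0.1515|01⟩ - 0.648|10⟩ - 0.3475i|11⟩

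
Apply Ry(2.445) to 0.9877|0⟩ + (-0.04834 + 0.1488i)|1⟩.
(0.3825 - 0.1399i)|0⟩ + (0.9119 + 0.05078i)|1⟩

Ry(2.445) = [[cos(θ/2), −sin(θ/2)], [sin(θ/2), cos(θ/2)]]; θ = 2.445, cos(θ/2) ≈ 0.341297, sin(θ/2) ≈ 0.939956.
With a = amp(|0⟩) = 0.9877 and b = amp(|1⟩) = (-0.04834 + 0.1488i):
new amp(|0⟩) = (0.341297)·a + (-0.939956)·b = (0.3825 - 0.1399i)
new amp(|1⟩) = (0.939956)·a + (0.341297)·b = (0.9119 + 0.05078i)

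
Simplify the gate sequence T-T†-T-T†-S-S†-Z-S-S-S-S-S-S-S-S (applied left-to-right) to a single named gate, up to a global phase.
Z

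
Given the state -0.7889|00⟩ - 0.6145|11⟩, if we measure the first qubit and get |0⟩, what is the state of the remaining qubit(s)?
-|0⟩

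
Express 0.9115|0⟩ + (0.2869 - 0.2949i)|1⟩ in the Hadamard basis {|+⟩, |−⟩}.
(0.8474 - 0.2085i)|+⟩ + (0.4417 + 0.2085i)|−⟩

With |ψ⟩ = α|0⟩ + β|1⟩, the Hadamard-basis coefficients are ⟨+|ψ⟩ = (α + β)/√2 and ⟨−|ψ⟩ = (α − β)/√2.
Here α = 0.9115, β = (0.2869 - 0.2949i): (α + β)/√2 = (0.8474 - 0.2085i), (α − β)/√2 = (0.4417 + 0.2085i).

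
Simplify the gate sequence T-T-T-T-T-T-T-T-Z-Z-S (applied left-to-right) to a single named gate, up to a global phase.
S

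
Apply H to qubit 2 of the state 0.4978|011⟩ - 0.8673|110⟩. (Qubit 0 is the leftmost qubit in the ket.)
0.352|010⟩ - 0.352|011⟩ - 0.6133|110⟩ - 0.6133|111⟩

H on qubit 2 mixes each pair of kets that differ only in qubit 2: amplitudes (a, b) of (|…0…⟩, |…1…⟩) become ((a + b)/√2, (a − b)/√2). Kets absent from the input have amplitude 0.
(|010⟩, |011⟩): (a, b) = (0, 0.4978) → (0.352, -0.352)
(|110⟩, |111⟩): (a, b) = (-0.8673, 0) → (-0.6133, -0.6133)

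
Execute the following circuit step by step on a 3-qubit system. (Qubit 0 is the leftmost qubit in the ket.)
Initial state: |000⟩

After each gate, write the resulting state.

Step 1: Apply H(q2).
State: 1/√2|000⟩ + 1/√2|001⟩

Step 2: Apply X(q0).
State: 1/√2|100⟩ + 1/√2|101⟩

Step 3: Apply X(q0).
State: 1/√2|000⟩ + 1/√2|001⟩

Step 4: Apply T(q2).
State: 1/√2|000⟩ + (1/2 + (1/2)i)|001⟩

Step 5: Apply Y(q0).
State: (1/√2)i|100⟩ + (-1/2 + (1/2)i)|101⟩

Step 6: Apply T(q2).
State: (1/√2)i|100⟩ - 1/√2|101⟩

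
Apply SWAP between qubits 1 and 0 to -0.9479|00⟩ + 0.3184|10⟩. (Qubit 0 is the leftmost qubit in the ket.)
-0.9479|00⟩ + 0.3184|01⟩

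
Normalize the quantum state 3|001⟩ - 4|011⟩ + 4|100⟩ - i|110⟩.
0.4629|001⟩ - 0.6172|011⟩ + 0.6172|100⟩ - 0.1543i|110⟩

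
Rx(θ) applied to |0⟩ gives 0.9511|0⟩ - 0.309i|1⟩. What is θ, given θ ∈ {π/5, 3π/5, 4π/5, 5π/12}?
π/5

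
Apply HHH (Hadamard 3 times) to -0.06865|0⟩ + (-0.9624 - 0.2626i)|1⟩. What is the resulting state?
(-0.7291 - 0.1857i)|0⟩ + (0.632 + 0.1857i)|1⟩

H² = I, so H^3 = H: a single Hadamard. With (a, b) = (-0.06865, (-0.9624 - 0.2626i)), H gives ((a + b)/√2, (a − b)/√2) = ((-0.7291 - 0.1857i), (0.632 + 0.1857i)).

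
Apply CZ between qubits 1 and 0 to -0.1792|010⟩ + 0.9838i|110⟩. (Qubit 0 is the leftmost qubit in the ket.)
-0.1792|010⟩ - 0.9838i|110⟩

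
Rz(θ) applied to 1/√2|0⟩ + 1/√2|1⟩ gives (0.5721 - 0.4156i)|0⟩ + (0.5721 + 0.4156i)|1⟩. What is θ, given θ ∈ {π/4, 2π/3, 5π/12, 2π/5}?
2π/5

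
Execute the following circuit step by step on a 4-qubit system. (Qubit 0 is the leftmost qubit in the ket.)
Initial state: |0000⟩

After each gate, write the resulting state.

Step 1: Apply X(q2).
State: |0010⟩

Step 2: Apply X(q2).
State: |0000⟩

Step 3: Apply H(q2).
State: 1/√2|0000⟩ + 1/√2|0010⟩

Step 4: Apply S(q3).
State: 1/√2|0000⟩ + 1/√2|0010⟩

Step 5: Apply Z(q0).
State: 1/√2|0000⟩ + 1/√2|0010⟩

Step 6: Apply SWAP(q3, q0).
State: 1/√2|0000⟩ + 1/√2|0010⟩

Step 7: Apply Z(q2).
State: 1/√2|0000⟩ - 1/√2|0010⟩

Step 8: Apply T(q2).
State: 1/√2|0000⟩ + (-1/2 - (1/2)i)|0010⟩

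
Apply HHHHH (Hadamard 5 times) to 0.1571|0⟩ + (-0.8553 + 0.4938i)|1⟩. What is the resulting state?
(-0.4937 + 0.3492i)|0⟩ + (0.7159 - 0.3492i)|1⟩

H² = I, so H^5 = H: a single Hadamard. With (a, b) = (0.1571, (-0.8553 + 0.4938i)), H gives ((a + b)/√2, (a − b)/√2) = ((-0.4937 + 0.3492i), (0.7159 - 0.3492i)).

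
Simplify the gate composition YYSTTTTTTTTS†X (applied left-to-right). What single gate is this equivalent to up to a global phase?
X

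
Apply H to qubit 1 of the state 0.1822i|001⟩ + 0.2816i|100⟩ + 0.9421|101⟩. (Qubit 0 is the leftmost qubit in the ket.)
0.1288i|001⟩ + 0.1288i|011⟩ + 0.1991i|100⟩ + 0.6662|101⟩ + 0.1991i|110⟩ + 0.6662|111⟩

H on qubit 1 mixes each pair of kets that differ only in qubit 1: amplitudes (a, b) of (|…0…⟩, |…1…⟩) become ((a + b)/√2, (a − b)/√2). Kets absent from the input have amplitude 0.
(|001⟩, |011⟩): (a, b) = (0.1822i, 0) → (0.1288i, 0.1288i)
(|100⟩, |110⟩): (a, b) = (0.2816i, 0) → (0.1991i, 0.1991i)
(|101⟩, |111⟩): (a, b) = (0.9421, 0) → (0.6662, 0.6662)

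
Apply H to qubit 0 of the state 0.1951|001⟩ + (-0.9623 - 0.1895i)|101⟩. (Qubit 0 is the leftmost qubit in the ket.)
(-0.5425 - 0.134i)|001⟩ + (0.8184 + 0.134i)|101⟩

H on qubit 0 mixes each pair of kets that differ only in qubit 0: amplitudes (a, b) of (|…0…⟩, |…1…⟩) become ((a + b)/√2, (a − b)/√2). Kets absent from the input have amplitude 0.
(|001⟩, |101⟩): (a, b) = (0.1951, (-0.9623 - 0.1895i)) → ((-0.5425 - 0.134i), (0.8184 + 0.134i))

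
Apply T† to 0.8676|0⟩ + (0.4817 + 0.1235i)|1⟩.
0.8676|0⟩ + (0.4279 - 0.2533i)|1⟩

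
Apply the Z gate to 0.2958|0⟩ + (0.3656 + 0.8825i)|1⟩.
0.2958|0⟩ + (-0.3656 - 0.8825i)|1⟩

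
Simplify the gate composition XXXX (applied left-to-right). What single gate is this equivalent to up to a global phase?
I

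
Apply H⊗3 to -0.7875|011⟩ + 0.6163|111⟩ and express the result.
-0.06053|000⟩ + 0.06053|001⟩ + 0.06053|010⟩ - 0.06053|011⟩ - 0.4963|100⟩ + 0.4963|101⟩ + 0.4963|110⟩ - 0.4963|111⟩

H⊗3 gives amp(|y⟩) = (1/2√2) Σ_x (−1)^(x·y) amp(|x⟩), where x·y is the number of positions in which both x and y have a 1.
|000⟩: (-0.7875 + 0.6163)/(2√2) = -0.06053
|001⟩: (0.7875 - 0.6163)/(2√2) = 0.06053
|010⟩: (0.7875 - 0.6163)/(2√2) = 0.06053
|011⟩: (-0.7875 + 0.6163)/(2√2) = -0.06053
|100⟩: (-0.7875 - 0.6163)/(2√2) = -0.4963
|101⟩: (0.7875 + 0.6163)/(2√2) = 0.4963
|110⟩: (0.7875 + 0.6163)/(2√2) = 0.4963
|111⟩: (-0.7875 - 0.6163)/(2√2) = -0.4963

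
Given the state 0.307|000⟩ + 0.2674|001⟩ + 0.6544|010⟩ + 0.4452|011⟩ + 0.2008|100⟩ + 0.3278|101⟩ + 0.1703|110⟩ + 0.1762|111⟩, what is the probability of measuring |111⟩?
0.03105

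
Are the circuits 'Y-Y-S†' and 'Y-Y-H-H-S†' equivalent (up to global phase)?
Yes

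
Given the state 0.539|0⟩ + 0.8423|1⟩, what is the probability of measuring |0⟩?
0.2905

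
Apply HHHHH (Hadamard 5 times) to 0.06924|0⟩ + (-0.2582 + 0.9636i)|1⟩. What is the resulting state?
(-0.1336 + 0.6814i)|0⟩ + (0.2315 - 0.6814i)|1⟩

H² = I, so H^5 = H: a single Hadamard. With (a, b) = (0.06924, (-0.2582 + 0.9636i)), H gives ((a + b)/√2, (a − b)/√2) = ((-0.1336 + 0.6814i), (0.2315 - 0.6814i)).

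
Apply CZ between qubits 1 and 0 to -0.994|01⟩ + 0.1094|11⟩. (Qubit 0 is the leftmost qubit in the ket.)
-0.994|01⟩ - 0.1094|11⟩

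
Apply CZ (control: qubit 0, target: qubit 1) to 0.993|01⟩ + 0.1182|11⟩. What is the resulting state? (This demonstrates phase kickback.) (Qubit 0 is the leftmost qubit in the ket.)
0.993|01⟩ - 0.1182|11⟩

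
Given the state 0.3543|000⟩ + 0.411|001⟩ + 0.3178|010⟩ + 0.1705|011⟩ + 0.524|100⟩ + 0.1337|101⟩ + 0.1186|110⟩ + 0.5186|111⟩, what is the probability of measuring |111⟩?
0.2689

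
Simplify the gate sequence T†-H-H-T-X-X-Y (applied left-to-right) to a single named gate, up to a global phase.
Y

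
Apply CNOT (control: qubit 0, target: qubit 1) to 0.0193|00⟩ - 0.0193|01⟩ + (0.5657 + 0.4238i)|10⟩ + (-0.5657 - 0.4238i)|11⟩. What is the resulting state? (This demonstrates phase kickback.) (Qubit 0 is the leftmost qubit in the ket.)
0.0193|00⟩ - 0.0193|01⟩ + (-0.5657 - 0.4238i)|10⟩ + (0.5657 + 0.4238i)|11⟩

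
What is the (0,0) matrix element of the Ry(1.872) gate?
0.593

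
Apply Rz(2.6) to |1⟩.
(0.2675 + 0.9636i)|1⟩

Rz(2.6) = [[e^(−iθ/2), 0], [0, e^(iθ/2)]] with e^(±iθ/2) = cos(θ/2) ± i·sin(θ/2); θ = 2.6, cos(θ/2) ≈ 0.267499, sin(θ/2) ≈ 0.963558.
With a = amp(|0⟩) = 0 and b = amp(|1⟩) = 1:
new amp(|0⟩) = (0.267499 - 0.963558i)·a = 0
new amp(|1⟩) = (0.267499 + 0.963558i)·b = (0.2675 + 0.9636i)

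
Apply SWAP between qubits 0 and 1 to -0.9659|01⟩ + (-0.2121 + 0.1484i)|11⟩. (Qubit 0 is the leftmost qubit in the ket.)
-0.9659|10⟩ + (-0.2121 + 0.1484i)|11⟩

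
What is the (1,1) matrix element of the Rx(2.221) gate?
0.4442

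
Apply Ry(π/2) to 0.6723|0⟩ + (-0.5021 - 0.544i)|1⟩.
(0.8304 + 0.3847i)|0⟩ + (0.1203 - 0.3847i)|1⟩

Ry(π/2) = [[cos(θ/2), −sin(θ/2)], [sin(θ/2), cos(θ/2)]]; θ = π/2, cos(θ/2) ≈ 0.707107, sin(θ/2) ≈ 0.707107.
With a = amp(|0⟩) = 0.6723 and b = amp(|1⟩) = (-0.5021 - 0.544i):
new amp(|0⟩) = (0.707107)·a + (-0.707107)·b = (0.8304 + 0.3847i)
new amp(|1⟩) = (0.707107)·a + (0.707107)·b = (0.1203 - 0.3847i)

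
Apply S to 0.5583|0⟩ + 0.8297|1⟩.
0.5583|0⟩ + 0.8297i|1⟩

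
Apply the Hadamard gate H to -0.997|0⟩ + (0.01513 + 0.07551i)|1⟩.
(-0.6943 + 0.05339i)|0⟩ + (-0.7157 - 0.05339i)|1⟩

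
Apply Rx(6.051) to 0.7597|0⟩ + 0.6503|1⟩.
(-0.7546 - 0.07533i)|0⟩ + (-0.6459 - 0.088i)|1⟩

Rx(6.051) = [[cos(θ/2), −i·sin(θ/2)], [−i·sin(θ/2), cos(θ/2)]]; θ = 6.051, cos(θ/2) ≈ -0.993269, sin(θ/2) ≈ 0.115832.
With a = amp(|0⟩) = 0.7597 and b = amp(|1⟩) = 0.6503:
new amp(|0⟩) = (-0.993269)·a + (-0.115832i)·b = (-0.7546 - 0.07533i)
new amp(|1⟩) = (-0.115832i)·a + (-0.993269)·b = (-0.6459 - 0.088i)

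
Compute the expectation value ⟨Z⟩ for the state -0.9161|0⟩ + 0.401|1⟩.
0.6784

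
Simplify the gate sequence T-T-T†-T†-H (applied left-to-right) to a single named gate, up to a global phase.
H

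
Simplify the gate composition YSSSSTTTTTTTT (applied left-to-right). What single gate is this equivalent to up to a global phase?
Y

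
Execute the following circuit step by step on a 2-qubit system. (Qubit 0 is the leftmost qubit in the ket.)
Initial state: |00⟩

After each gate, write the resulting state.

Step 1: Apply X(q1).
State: |01⟩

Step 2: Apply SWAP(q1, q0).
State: |10⟩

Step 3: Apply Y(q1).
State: i|11⟩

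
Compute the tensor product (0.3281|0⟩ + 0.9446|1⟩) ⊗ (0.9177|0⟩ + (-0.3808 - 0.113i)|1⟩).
0.3011|00⟩ + (-0.1249 - 0.03708i)|01⟩ + 0.8669|10⟩ + (-0.3597 - 0.1067i)|11⟩

amp(|b₁b₂…⟩) = product of the factor amplitudes for bits b₁, b₂, …; only kets whose every factor amplitude is nonzero survive.
|00⟩: (0.3281)(0.9177) = 0.3011
|01⟩: (0.3281)(-0.3808 - 0.113i) = (-0.1249 - 0.03708i)
|10⟩: (0.9446)(0.9177) = 0.8669
|11⟩: (0.9446)(-0.3808 - 0.113i) = (-0.3597 - 0.1067i)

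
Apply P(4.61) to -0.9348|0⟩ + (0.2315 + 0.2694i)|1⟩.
-0.9348|0⟩ + (0.2443 - 0.2578i)|1⟩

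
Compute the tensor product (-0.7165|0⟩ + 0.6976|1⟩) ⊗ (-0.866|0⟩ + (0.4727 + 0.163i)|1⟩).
0.6205|00⟩ + (-0.3387 - 0.1168i)|01⟩ - 0.6041|10⟩ + (0.3298 + 0.1137i)|11⟩

amp(|b₁b₂…⟩) = product of the factor amplitudes for bits b₁, b₂, …; only kets whose every factor amplitude is nonzero survive.
|00⟩: (-0.7165)(-0.866) = 0.6205
|01⟩: (-0.7165)(0.4727 + 0.163i) = (-0.3387 - 0.1168i)
|10⟩: (0.6976)(-0.866) = -0.6041
|11⟩: (0.6976)(0.4727 + 0.163i) = (0.3298 + 0.1137i)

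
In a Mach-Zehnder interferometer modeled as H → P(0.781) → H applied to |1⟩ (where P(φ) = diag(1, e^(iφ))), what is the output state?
(0.1449 - 0.352i)|0⟩ + (0.8551 + 0.352i)|1⟩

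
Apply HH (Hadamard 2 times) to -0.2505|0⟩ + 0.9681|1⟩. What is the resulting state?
-0.2505|0⟩ + 0.9681|1⟩

H² = I, so an even number of Hadamards cancels: H^2 = I and the state is unchanged.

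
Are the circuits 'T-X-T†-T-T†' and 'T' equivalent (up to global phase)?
No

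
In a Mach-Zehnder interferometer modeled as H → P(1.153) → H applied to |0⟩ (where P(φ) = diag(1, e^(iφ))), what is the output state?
(0.7029 + 0.457i)|0⟩ + (0.2971 - 0.457i)|1⟩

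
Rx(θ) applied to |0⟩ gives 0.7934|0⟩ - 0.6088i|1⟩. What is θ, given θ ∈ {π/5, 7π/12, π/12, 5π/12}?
5π/12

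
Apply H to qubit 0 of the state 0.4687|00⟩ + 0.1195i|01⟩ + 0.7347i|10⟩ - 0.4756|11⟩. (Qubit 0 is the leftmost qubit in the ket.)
(0.3314 + 0.5195i)|00⟩ + (-0.3363 + 0.0845i)|01⟩ + (0.3314 - 0.5195i)|10⟩ + (0.3363 + 0.0845i)|11⟩

H on qubit 0 mixes each pair of kets that differ only in qubit 0: amplitudes (a, b) of (|…0…⟩, |…1…⟩) become ((a + b)/√2, (a − b)/√2). Kets absent from the input have amplitude 0.
(|00⟩, |10⟩): (a, b) = (0.4687, 0.7347i) → ((0.3314 + 0.5195i), (0.3314 - 0.5195i))
(|01⟩, |11⟩): (a, b) = (0.1195i, -0.4756) → ((-0.3363 + 0.0845i), (0.3363 + 0.0845i))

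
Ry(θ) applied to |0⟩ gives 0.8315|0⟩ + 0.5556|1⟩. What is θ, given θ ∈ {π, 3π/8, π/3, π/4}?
3π/8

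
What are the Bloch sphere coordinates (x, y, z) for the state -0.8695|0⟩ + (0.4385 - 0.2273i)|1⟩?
(-0.7626, 0.3953, 0.5121)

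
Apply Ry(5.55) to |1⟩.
-0.3584|0⟩ - 0.9336|1⟩

Ry(5.55) = [[cos(θ/2), −sin(θ/2)], [sin(θ/2), cos(θ/2)]]; θ = 5.55, cos(θ/2) ≈ -0.933554, sin(θ/2) ≈ 0.358437.
With a = amp(|0⟩) = 0 and b = amp(|1⟩) = 1:
new amp(|0⟩) = (-0.933554)·a + (-0.358437)·b = -0.3584
new amp(|1⟩) = (0.358437)·a + (-0.933554)·b = -0.9336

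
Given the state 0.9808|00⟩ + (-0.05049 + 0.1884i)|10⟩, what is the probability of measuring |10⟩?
0.03804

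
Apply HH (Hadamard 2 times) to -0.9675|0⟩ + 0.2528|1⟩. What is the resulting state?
-0.9675|0⟩ + 0.2528|1⟩

H² = I, so an even number of Hadamards cancels: H^2 = I and the state is unchanged.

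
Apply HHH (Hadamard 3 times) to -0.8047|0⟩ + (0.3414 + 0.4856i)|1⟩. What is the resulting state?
(-0.3276 + 0.3434i)|0⟩ + (-0.8104 - 0.3434i)|1⟩

H² = I, so H^3 = H: a single Hadamard. With (a, b) = (-0.8047, (0.3414 + 0.4856i)), H gives ((a + b)/√2, (a − b)/√2) = ((-0.3276 + 0.3434i), (-0.8104 - 0.3434i)).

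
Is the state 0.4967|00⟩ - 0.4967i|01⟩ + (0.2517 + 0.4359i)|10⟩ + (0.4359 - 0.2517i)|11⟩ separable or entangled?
Separable

Writing the state as a|00⟩ + b|01⟩ + c|10⟩ + d|11⟩, it is a product state iff ad − bc = 0.
Here (a, b, c, d) = (0.4967, -0.4967i, (0.2517 + 0.4359i), (0.4359 - 0.2517i)): ad − bc = (0.4967)(0.4359 - 0.2517i) − (-0.4967i)(0.2517 + 0.4359i) = 0, so the state is separable.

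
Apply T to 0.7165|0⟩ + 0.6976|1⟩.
0.7165|0⟩ + (0.4933 + 0.4933i)|1⟩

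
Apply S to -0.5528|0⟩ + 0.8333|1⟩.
-0.5528|0⟩ + 0.8333i|1⟩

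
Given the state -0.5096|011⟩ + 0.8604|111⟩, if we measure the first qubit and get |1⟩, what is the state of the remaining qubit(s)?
|11⟩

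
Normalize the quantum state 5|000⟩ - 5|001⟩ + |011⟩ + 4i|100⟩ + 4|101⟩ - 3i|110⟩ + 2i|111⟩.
0.5103|000⟩ - 0.5103|001⟩ + 0.1021|011⟩ + (1/√6)i|100⟩ + 1/√6|101⟩ - 0.3062i|110⟩ + 0.2041i|111⟩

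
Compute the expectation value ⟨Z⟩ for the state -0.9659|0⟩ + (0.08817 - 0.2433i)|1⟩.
0.866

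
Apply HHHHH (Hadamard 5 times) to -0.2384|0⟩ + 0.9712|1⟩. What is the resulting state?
0.5182|0⟩ - 0.8553|1⟩

H² = I, so H^5 = H: a single Hadamard. With (a, b) = (-0.2384, 0.9712), H gives ((a + b)/√2, (a − b)/√2) = (0.5182, -0.8553).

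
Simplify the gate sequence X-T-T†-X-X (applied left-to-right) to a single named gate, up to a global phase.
X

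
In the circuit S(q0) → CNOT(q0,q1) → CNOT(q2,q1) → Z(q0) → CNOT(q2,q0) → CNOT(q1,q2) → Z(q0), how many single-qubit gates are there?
3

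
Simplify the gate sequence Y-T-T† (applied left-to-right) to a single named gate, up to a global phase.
Y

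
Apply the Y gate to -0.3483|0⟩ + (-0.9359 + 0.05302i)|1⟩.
(0.05302 + 0.9359i)|0⟩ - 0.3483i|1⟩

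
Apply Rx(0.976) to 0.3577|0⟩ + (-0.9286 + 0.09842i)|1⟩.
(0.3621 + 0.4354i)|0⟩ + (-0.8202 - 0.08078i)|1⟩

Rx(0.976) = [[cos(θ/2), −i·sin(θ/2)], [−i·sin(θ/2), cos(θ/2)]]; θ = 0.976, cos(θ/2) ≈ 0.883272, sin(θ/2) ≈ 0.46886.
With a = amp(|0⟩) = 0.3577 and b = amp(|1⟩) = (-0.9286 + 0.09842i):
new amp(|0⟩) = (0.883272)·a + (-0.46886i)·b = (0.3621 + 0.4354i)
new amp(|1⟩) = (-0.46886i)·a + (0.883272)·b = (-0.8202 - 0.08078i)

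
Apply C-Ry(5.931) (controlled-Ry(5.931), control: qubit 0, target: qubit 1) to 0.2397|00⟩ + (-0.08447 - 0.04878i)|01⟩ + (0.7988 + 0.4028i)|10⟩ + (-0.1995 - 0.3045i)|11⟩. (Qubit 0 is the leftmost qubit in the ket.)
0.2397|00⟩ + (-0.08447 - 0.04878i)|01⟩ + (-0.7515 - 0.3432i)|10⟩ + (0.3364 + 0.3704i)|11⟩

C-Ry(5.931) leaves the control-|0⟩ kets |00⟩, |01⟩ unchanged and applies Ry(5.931) to qubit 1 on the control-|1⟩ pair (|10⟩, |11⟩).
Ry(5.931) = [[cos(θ/2), −sin(θ/2)], [sin(θ/2), cos(θ/2)]]; θ = 5.931, cos(θ/2) ≈ -0.984536, sin(θ/2) ≈ 0.175184.
With a = amp(|10⟩) = (0.7988 + 0.4028i) and b = amp(|11⟩) = (-0.1995 - 0.3045i):
new amp(|10⟩) = (-0.984536)·a + (-0.175184)·b = (-0.7515 - 0.3432i)
new amp(|11⟩) = (0.175184)·a + (-0.984536)·b = (0.3364 + 0.3704i)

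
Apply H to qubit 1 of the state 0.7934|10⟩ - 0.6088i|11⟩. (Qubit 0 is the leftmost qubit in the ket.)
(0.561 - 0.4305i)|10⟩ + (0.561 + 0.4305i)|11⟩

H on qubit 1 mixes each pair of kets that differ only in qubit 1: amplitudes (a, b) of (|…0…⟩, |…1…⟩) become ((a + b)/√2, (a − b)/√2). Kets absent from the input have amplitude 0.
(|10⟩, |11⟩): (a, b) = (0.7934, -0.6088i) → ((0.561 - 0.4305i), (0.561 + 0.4305i))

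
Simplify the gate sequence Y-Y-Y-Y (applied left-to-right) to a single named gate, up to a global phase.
I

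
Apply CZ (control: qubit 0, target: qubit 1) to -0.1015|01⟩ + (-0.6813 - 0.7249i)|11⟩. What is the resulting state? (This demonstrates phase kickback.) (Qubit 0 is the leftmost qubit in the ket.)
-0.1015|01⟩ + (0.6813 + 0.7249i)|11⟩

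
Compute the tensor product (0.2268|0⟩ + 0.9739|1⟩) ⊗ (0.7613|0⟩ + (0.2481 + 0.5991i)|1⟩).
0.1727|00⟩ + (0.05627 + 0.1359i)|01⟩ + 0.7414|10⟩ + (0.2416 + 0.5835i)|11⟩

amp(|b₁b₂…⟩) = product of the factor amplitudes for bits b₁, b₂, …; only kets whose every factor amplitude is nonzero survive.
|00⟩: (0.2268)(0.7613) = 0.1727
|01⟩: (0.2268)(0.2481 + 0.5991i) = (0.05627 + 0.1359i)
|10⟩: (0.9739)(0.7613) = 0.7414
|11⟩: (0.9739)(0.2481 + 0.5991i) = (0.2416 + 0.5835i)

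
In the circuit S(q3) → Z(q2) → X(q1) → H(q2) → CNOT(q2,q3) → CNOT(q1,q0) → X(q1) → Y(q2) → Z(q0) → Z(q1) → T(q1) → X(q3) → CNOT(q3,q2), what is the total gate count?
13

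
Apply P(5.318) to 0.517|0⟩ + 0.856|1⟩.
0.517|0⟩ + (0.4873 - 0.7038i)|1⟩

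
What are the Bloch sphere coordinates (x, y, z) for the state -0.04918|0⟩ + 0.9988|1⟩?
(-0.09824, 0, -0.9952)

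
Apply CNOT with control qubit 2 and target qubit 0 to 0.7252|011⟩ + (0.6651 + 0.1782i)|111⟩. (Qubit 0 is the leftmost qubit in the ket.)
(0.6651 + 0.1782i)|011⟩ + 0.7252|111⟩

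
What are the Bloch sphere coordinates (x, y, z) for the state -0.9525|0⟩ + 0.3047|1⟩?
(-0.5805, 0, 0.8144)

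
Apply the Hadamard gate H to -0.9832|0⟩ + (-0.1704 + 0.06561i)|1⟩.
(-0.8157 + 0.04639i)|0⟩ + (-0.5747 - 0.04639i)|1⟩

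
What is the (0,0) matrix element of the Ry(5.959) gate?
-0.9869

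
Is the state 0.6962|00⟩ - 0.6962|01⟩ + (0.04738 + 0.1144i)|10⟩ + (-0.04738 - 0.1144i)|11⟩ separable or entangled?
Separable

Writing the state as a|00⟩ + b|01⟩ + c|10⟩ + d|11⟩, it is a product state iff ad − bc = 0.
Here (a, b, c, d) = (0.6962, -0.6962, (0.04738 + 0.1144i), (-0.04738 - 0.1144i)): ad − bc = (0.6962)(-0.04738 - 0.1144i) − (-0.6962)(0.04738 + 0.1144i) = 0, so the state is separable.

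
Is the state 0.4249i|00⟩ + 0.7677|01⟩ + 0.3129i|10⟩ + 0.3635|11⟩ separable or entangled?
Entangled

Writing the state as a|00⟩ + b|01⟩ + c|10⟩ + d|11⟩, it is a product state iff ad − bc = 0.
Here (a, b, c, d) = (0.4249i, 0.7677, 0.3129i, 0.3635): ad − bc = (0.4249i)(0.3635) − (0.7677)(0.3129i) = -0.08576i ≠ 0, so the state is entangled.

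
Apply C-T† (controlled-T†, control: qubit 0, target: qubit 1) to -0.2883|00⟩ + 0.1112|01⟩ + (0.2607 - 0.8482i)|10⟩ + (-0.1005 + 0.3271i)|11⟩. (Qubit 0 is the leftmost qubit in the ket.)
-0.2883|00⟩ + 0.1112|01⟩ + (0.2607 - 0.8482i)|10⟩ + (0.1602 + 0.3024i)|11⟩

C-T† leaves the control-|0⟩ kets |00⟩, |01⟩ unchanged and applies T† to qubit 1 on the control-|1⟩ pair (|10⟩, |11⟩).
T† = [[1, 0], [0, (1/√2 - (1/√2)i)]].
With a = amp(|10⟩) = (0.2607 - 0.8482i) and b = amp(|11⟩) = (-0.1005 + 0.3271i):
new amp(|10⟩) = (1)·a = (0.2607 - 0.8482i)
new amp(|11⟩) = (1/√2 - (1/√2)i)·b = (0.1602 + 0.3024i)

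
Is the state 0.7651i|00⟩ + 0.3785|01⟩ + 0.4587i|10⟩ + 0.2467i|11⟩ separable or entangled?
Entangled

Writing the state as a|00⟩ + b|01⟩ + c|10⟩ + d|11⟩, it is a product state iff ad − bc = 0.
Here (a, b, c, d) = (0.7651i, 0.3785, 0.4587i, 0.2467i): ad − bc = (0.7651i)(0.2467i) − (0.3785)(0.4587i) = (-0.1888 - 0.1736i) ≠ 0, so the state is entangled.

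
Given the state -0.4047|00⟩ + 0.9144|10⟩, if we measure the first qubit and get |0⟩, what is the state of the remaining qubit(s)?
-|0⟩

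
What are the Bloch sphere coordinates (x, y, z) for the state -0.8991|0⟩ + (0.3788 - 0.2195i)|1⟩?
(-0.6812, 0.3947, 0.6167)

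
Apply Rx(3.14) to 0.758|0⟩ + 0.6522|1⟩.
(0.0006036 - 0.6522i)|0⟩ + (0.0005194 - 0.758i)|1⟩

Rx(3.14) = [[cos(θ/2), −i·sin(θ/2)], [−i·sin(θ/2), cos(θ/2)]]; θ = 3.14, cos(θ/2) ≈ 0.000796327, sin(θ/2) ≈ 1.
With a = amp(|0⟩) = 0.758 and b = amp(|1⟩) = 0.6522:
new amp(|0⟩) = (0.000796327)·a + (-i)·b = (0.0006036 - 0.6522i)
new amp(|1⟩) = (-i)·a + (0.000796327)·b = (0.0005194 - 0.758i)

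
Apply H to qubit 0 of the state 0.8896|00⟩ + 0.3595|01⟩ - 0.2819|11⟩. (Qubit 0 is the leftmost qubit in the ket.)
0.629|00⟩ + 0.05487|01⟩ + 0.629|10⟩ + 0.4535|11⟩

H on qubit 0 mixes each pair of kets that differ only in qubit 0: amplitudes (a, b) of (|…0…⟩, |…1…⟩) become ((a + b)/√2, (a − b)/√2). Kets absent from the input have amplitude 0.
(|00⟩, |10⟩): (a, b) = (0.8896, 0) → (0.629, 0.629)
(|01⟩, |11⟩): (a, b) = (0.3595, -0.2819) → (0.05487, 0.4535)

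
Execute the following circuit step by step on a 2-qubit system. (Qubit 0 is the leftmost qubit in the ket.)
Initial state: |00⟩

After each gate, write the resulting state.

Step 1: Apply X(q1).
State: |01⟩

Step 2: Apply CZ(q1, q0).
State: |01⟩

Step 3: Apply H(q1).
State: 1/√2|00⟩ - 1/√2|01⟩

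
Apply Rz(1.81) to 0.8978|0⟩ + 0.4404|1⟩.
(0.5546 - 0.7061i)|0⟩ + (0.272 + 0.3463i)|1⟩

Rz(1.81) = [[e^(−iθ/2), 0], [0, e^(iθ/2)]] with e^(±iθ/2) = cos(θ/2) ± i·sin(θ/2); θ = 1.81, cos(θ/2) ≈ 0.617686, sin(θ/2) ≈ 0.786425.
With a = amp(|0⟩) = 0.8978 and b = amp(|1⟩) = 0.4404:
new amp(|0⟩) = (0.617686 - 0.786425i)·a = (0.5546 - 0.7061i)
new amp(|1⟩) = (0.617686 + 0.786425i)·b = (0.272 + 0.3463i)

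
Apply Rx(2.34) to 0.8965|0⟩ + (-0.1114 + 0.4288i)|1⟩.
(0.7446 + 0.1026i)|0⟩ + (-0.04346 - 0.6582i)|1⟩

Rx(2.34) = [[cos(θ/2), −i·sin(θ/2)], [−i·sin(θ/2), cos(θ/2)]]; θ = 2.34, cos(θ/2) ≈ 0.390152, sin(θ/2) ≈ 0.920751.
With a = amp(|0⟩) = 0.8965 and b = amp(|1⟩) = (-0.1114 + 0.4288i):
new amp(|0⟩) = (0.390152)·a + (-0.920751i)·b = (0.7446 + 0.1026i)
new amp(|1⟩) = (-0.920751i)·a + (0.390152)·b = (-0.04346 - 0.6582i)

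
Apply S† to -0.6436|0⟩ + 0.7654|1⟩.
-0.6436|0⟩ - 0.7654i|1⟩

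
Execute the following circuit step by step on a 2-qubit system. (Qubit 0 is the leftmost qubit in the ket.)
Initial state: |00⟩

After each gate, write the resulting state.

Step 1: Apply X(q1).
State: |01⟩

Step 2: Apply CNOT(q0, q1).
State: |01⟩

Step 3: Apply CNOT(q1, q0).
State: |11⟩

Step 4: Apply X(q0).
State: |01⟩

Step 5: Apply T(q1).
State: (1/√2 + (1/√2)i)|01⟩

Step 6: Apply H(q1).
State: (1/2 + (1/2)i)|00⟩ + (-1/2 - (1/2)i)|01⟩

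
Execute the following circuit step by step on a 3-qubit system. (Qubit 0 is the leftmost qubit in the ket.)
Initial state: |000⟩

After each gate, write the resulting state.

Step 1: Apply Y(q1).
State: i|010⟩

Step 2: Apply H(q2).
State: (1/√2)i|010⟩ + (1/√2)i|011⟩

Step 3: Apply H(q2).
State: i|010⟩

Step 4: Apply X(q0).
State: i|110⟩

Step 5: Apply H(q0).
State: (1/√2)i|010⟩ - (1/√2)i|110⟩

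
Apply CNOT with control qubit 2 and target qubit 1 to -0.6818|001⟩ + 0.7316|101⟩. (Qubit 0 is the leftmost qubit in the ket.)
-0.6818|011⟩ + 0.7316|111⟩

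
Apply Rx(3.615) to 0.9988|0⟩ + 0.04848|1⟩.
(-0.2342 - 0.04713i)|0⟩ + (-0.01137 - 0.9709i)|1⟩

Rx(3.615) = [[cos(θ/2), −i·sin(θ/2)], [−i·sin(θ/2), cos(θ/2)]]; θ = 3.615, cos(θ/2) ≈ -0.234499, sin(θ/2) ≈ 0.972116.
With a = amp(|0⟩) = 0.9988 and b = amp(|1⟩) = 0.04848:
new amp(|0⟩) = (-0.234499)·a + (-0.972116i)·b = (-0.2342 - 0.04713i)
new amp(|1⟩) = (-0.972116i)·a + (-0.234499)·b = (-0.01137 - 0.9709i)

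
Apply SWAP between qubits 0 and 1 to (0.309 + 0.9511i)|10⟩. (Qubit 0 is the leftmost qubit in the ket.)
(0.309 + 0.9511i)|01⟩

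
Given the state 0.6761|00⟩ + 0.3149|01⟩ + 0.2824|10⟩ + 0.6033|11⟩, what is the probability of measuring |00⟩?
0.4571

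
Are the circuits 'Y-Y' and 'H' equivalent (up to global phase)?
No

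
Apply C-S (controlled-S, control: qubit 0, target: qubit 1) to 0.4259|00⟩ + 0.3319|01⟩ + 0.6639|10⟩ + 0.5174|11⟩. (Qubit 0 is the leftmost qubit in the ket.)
0.4259|00⟩ + 0.3319|01⟩ + 0.6639|10⟩ + 0.5174i|11⟩

C-S leaves the control-|0⟩ kets |00⟩, |01⟩ unchanged and applies S to qubit 1 on the control-|1⟩ pair (|10⟩, |11⟩).
S = [[1, 0], [0, i]].
With a = amp(|10⟩) = 0.6639 and b = amp(|11⟩) = 0.5174:
new amp(|10⟩) = (1)·a = 0.6639
new amp(|11⟩) = (i)·b = 0.5174i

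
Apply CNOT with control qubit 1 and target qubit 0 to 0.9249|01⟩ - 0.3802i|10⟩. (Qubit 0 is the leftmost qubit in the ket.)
-0.3802i|10⟩ + 0.9249|11⟩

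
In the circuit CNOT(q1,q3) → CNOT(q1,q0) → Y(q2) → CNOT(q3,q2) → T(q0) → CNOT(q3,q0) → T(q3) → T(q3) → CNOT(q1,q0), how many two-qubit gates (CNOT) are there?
5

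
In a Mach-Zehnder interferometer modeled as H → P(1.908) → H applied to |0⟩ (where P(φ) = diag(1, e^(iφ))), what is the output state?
(0.3346 + 0.4718i)|0⟩ + (0.6654 - 0.4718i)|1⟩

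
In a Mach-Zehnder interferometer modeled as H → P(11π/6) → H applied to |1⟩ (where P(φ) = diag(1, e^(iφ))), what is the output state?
(0.06699 + 0.25i)|0⟩ + (0.933 - 0.25i)|1⟩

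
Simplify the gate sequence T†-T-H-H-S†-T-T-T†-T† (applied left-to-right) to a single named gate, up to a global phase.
S†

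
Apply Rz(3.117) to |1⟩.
(0.0123 + 0.9999i)|1⟩

Rz(3.117) = [[e^(−iθ/2), 0], [0, e^(iθ/2)]] with e^(±iθ/2) = cos(θ/2) ± i·sin(θ/2); θ = 3.117, cos(θ/2) ≈ 0.012296, sin(θ/2) ≈ 0.999924.
With a = amp(|0⟩) = 0 and b = amp(|1⟩) = 1:
new amp(|0⟩) = (0.012296 - 0.999924i)·a = 0
new amp(|1⟩) = (0.012296 + 0.999924i)·b = (0.0123 + 0.9999i)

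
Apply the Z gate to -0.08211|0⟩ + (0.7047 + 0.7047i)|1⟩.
-0.08211|0⟩ + (-0.7047 - 0.7047i)|1⟩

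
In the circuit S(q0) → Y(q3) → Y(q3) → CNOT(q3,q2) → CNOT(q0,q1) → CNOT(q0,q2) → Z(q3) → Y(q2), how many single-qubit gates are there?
5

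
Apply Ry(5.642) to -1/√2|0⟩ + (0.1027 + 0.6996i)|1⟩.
(0.6387 - 0.2205i)|0⟩ + (-0.3203 - 0.664i)|1⟩

Ry(5.642) = [[cos(θ/2), −sin(θ/2)], [sin(θ/2), cos(θ/2)]]; θ = 5.642, cos(θ/2) ≈ -0.949049, sin(θ/2) ≈ 0.315129.
With a = amp(|0⟩) = -1/√2 and b = amp(|1⟩) = (0.1027 + 0.6996i):
new amp(|0⟩) = (-0.949049)·a + (-0.315129)·b = (0.6387 - 0.2205i)
new amp(|1⟩) = (0.315129)·a + (-0.949049)·b = (-0.3203 - 0.664i)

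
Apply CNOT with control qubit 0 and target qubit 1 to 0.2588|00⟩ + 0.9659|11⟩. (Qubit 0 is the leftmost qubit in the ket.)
0.2588|00⟩ + 0.9659|10⟩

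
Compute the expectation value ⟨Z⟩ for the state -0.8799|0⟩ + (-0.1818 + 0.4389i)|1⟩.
0.5485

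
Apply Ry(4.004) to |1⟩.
-0.9085|0⟩ - 0.418|1⟩

Ry(4.004) = [[cos(θ/2), −sin(θ/2)], [sin(θ/2), cos(θ/2)]]; θ = 4.004, cos(θ/2) ≈ -0.417965, sin(θ/2) ≈ 0.908463.
With a = amp(|0⟩) = 0 and b = amp(|1⟩) = 1:
new amp(|0⟩) = (-0.417965)·a + (-0.908463)·b = -0.9085
new amp(|1⟩) = (0.908463)·a + (-0.417965)·b = -0.418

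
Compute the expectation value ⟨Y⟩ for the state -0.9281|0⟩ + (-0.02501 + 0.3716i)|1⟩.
-0.6898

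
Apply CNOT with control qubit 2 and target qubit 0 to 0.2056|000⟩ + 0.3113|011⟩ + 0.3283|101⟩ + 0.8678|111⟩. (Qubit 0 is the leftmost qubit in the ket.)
0.2056|000⟩ + 0.3283|001⟩ + 0.8678|011⟩ + 0.3113|111⟩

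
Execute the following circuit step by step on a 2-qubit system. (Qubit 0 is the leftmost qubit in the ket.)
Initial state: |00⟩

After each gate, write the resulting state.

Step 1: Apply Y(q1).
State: i|01⟩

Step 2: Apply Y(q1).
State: |00⟩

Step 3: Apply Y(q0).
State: i|10⟩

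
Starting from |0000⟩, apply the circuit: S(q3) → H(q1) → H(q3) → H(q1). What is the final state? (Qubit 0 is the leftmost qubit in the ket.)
1/√2|0000⟩ + 1/√2|0001⟩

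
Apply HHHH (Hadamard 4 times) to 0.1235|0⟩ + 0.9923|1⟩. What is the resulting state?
0.1235|0⟩ + 0.9923|1⟩

H² = I, so an even number of Hadamards cancels: H^4 = I and the state is unchanged.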